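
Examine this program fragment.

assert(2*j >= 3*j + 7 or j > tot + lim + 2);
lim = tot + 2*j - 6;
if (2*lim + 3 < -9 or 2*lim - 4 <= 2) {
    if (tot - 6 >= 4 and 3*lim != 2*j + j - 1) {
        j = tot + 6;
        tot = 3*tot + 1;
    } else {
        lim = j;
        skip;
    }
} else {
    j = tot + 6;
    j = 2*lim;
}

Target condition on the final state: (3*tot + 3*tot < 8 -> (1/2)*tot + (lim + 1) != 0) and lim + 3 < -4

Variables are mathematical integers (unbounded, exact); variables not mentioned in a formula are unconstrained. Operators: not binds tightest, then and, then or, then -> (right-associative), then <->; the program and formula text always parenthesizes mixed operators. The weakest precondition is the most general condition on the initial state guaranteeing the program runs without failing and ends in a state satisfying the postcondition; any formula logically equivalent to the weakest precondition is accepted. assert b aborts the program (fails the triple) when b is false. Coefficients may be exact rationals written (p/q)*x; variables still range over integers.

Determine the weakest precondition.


Working backward. After the program, the postcondition (3*tot + 3*tot < 8 -> (1/2)*tot + (lim + 1) != 0) and lim + 3 < -4 must hold; in canonical form it is (6*tot < 8 -> lim + (1/2)*tot != -1) and lim < -7.
Then branch requires ((tot >= 10 and 3*lim != 3*j - 1) -> ((18*tot < 2 -> lim + (3/2)*tot != -3/2) and lim < -7)) and ((not (tot >= 10 and 3*lim != 3*j - 1)) -> ((6*tot < 8 -> j + (1/2)*tot != -1) and j < -7)); else branch requires (6*tot < 8 -> lim + (1/2)*tot != -1) and lim < -7.
Before the if: ((2*lim < -12 or 2*lim <= 6) -> (((tot >= 10 and 3*lim != 3*j - 1) -> ((18*tot < 2 -> lim + (3/2)*tot != -3/2) and lim < -7)) and ((not (tot >= 10 and 3*lim != 3*j - 1)) -> ((6*tot < 8 -> j + (1/2)*tot != -1) and j < -7)))) and ((not (2*lim < -12 or 2*lim <= 6)) -> ((6*tot < 8 -> lim + (1/2)*tot != -1) and lim < -7))
Before lim := tot + 2*j - 6: ((4*j + 2*tot < 0 or 4*j + 2*tot <= 18) -> (((tot >= 10 and 3*j + 3*tot != 17) -> ((18*tot < 2 -> 2*j + (5/2)*tot != 9/2) and 2*j + tot < -1)) and ((not (tot >= 10 and 3*j + 3*tot != 17)) -> ((6*tot < 8 -> j + (1/2)*tot != -1) and j < -7)))) and ((not (4*j + 2*tot < 0 or 4*j + 2*tot <= 18)) -> ((6*tot < 8 -> 2*j + (3/2)*tot != 5) and 2*j + tot < -1))
Before assert 2*j >= 3*j + 7 or j > tot + lim + 2: (j <= -7 or j > lim + tot + 2) and ((4*j + 2*tot < 0 or 4*j + 2*tot <= 18) -> (((tot >= 10 and 3*j + 3*tot != 17) -> ((18*tot < 2 -> 2*j + (5/2)*tot != 9/2) and 2*j + tot < -1)) and ((not (tot >= 10 and 3*j + 3*tot != 17)) -> ((6*tot < 8 -> j + (1/2)*tot != -1) and j < -7)))) and ((not (4*j + 2*tot < 0 or 4*j + 2*tot <= 18)) -> ((6*tot < 8 -> 2*j + (3/2)*tot != 5) and 2*j + tot < -1))
Answer: WP = (j <= -7 or j > lim + tot + 2) and ((4*j + 2*tot < 0 or 4*j + 2*tot <= 18) -> (((tot >= 10 and 3*j + 3*tot != 17) -> ((18*tot < 2 -> 2*j + (5/2)*tot != 9/2) and 2*j + tot < -1)) and ((not (tot >= 10 and 3*j + 3*tot != 17)) -> ((6*tot < 8 -> j + (1/2)*tot != -1) and j < -7)))) and ((not (4*j + 2*tot < 0 or 4*j + 2*tot <= 18)) -> ((6*tot < 8 -> 2*j + (3/2)*tot != 5) and 2*j + tot < -1))


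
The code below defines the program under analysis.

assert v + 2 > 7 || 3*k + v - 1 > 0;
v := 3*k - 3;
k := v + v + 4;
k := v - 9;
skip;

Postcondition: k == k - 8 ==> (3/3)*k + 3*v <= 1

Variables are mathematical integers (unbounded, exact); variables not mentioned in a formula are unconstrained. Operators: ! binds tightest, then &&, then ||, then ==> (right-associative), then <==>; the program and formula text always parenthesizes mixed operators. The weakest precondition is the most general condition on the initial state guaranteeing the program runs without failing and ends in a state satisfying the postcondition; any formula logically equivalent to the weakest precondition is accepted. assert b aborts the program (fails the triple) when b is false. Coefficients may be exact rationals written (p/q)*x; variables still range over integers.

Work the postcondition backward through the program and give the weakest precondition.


Working backward. After the program, the postcondition k == k - 8 ==> (3/3)*k + 3*v <= 1 must hold; in canonical form it is true.
Before skip: true
Before k := v - 9: true
Before k := v + v + 4: true
Before v := 3*k - 3: true
Before assert v + 2 > 7 || 3*k + v - 1 > 0: v > 5 || 3*k + v > 1
Answer: WP = v > 5 || 3*k + v > 1


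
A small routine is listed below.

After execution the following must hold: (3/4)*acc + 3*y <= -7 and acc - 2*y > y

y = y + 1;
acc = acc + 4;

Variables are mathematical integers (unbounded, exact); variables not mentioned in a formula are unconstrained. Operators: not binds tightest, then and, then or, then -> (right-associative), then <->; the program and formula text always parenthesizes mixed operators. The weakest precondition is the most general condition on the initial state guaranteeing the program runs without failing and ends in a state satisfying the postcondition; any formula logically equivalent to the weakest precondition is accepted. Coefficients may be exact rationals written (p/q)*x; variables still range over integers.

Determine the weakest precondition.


Working backward. After the program, the postcondition (3/4)*acc + 3*y <= -7 and acc - 2*y > y must hold; in canonical form it is (3/4)*acc + 3*y <= -7 and acc > 3*y.
Before acc := acc + 4: (3/4)*acc + 3*y <= -10 and acc > 3*y - 4
Before y := y + 1: (3/4)*acc + 3*y <= -13 and acc > 3*y - 1
Answer: WP = (3/4)*acc + 3*y <= -13 and acc > 3*y - 1


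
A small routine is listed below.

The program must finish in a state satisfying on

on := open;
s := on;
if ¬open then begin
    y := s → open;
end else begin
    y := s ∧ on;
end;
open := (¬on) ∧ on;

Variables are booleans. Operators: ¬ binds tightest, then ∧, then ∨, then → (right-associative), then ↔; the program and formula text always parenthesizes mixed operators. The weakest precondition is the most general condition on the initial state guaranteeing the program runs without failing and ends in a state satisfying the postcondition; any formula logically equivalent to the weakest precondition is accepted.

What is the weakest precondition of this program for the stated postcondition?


Working backward. After the program, on must hold.
Before open := (¬on) ∧ on: on
Then branch requires on; else branch requires on.
Before the if: ((¬open) → on) ∧ (open → on)
Before s := on: ((¬open) → on) ∧ (open → on)
Before on := open: (¬open) → open
Answer: WP = (¬open) → open


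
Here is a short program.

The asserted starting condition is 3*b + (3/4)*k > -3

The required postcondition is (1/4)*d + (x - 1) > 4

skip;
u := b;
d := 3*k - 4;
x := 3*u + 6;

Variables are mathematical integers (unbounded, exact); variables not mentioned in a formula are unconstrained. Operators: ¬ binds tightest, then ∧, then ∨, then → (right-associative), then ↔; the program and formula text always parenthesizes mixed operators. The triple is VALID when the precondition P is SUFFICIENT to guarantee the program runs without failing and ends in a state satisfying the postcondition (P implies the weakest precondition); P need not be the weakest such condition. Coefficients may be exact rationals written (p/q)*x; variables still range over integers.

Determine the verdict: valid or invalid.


Working backward. After the program, the postcondition (1/4)*d + (x - 1) > 4 must hold; in canonical form it is (1/4)*d + x > 5.
Before x := 3*u + 6: (1/4)*d + 3*u > -1
Before d := 3*k - 4: (3/4)*k + 3*u > 0
Before u := b: 3*b + (3/4)*k > 0
Before skip: 3*b + (3/4)*k > 0
The weakest precondition is 3*b + (3/4)*k > 0.
Check whether 3*b + (3/4)*k > -3 implies it.
Countermodel: at the initial state b = 0, k = 0, the precondition holds but the weakest precondition fails.
Answer: invalid


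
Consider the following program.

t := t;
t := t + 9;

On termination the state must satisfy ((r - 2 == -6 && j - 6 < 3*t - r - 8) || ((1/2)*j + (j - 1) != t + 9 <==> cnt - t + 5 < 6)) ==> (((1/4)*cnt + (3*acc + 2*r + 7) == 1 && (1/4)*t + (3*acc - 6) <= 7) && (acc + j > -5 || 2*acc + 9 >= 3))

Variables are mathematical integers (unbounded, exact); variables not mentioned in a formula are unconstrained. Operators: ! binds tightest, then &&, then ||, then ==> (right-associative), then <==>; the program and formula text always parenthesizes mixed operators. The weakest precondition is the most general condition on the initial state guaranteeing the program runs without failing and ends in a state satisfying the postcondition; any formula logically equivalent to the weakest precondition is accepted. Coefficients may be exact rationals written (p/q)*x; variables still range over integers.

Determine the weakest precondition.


Working backward. After the program, the postcondition ((r - 2 == -6 && j - 6 < 3*t - r - 8) || ((1/2)*j + (j - 1) != t + 9 <==> cnt - t + 5 < 6)) ==> (((1/4)*cnt + (3*acc + 2*r + 7) == 1 && (1/4)*t + (3*acc - 6) <= 7) && (acc + j > -5 || 2*acc + 9 >= 3)) must hold; in canonical form it is ((r == -4 && j + r < 3*t - 2) || ((3/2)*j != t + 10 <==> cnt < t + 1)) ==> (3*acc + (1/4)*cnt + 2*r == -6 && 3*acc + (1/4)*t <= 13 && (acc + j > -5 || 2*acc >= -6)).
Before t := t + 9: ((r == -4 && j + r < 3*t + 25) || ((3/2)*j != t + 19 <==> cnt < t + 10)) ==> (3*acc + (1/4)*cnt + 2*r == -6 && 3*acc + (1/4)*t <= 43/4 && (acc + j > -5 || 2*acc >= -6))
Before t := t: ((r == -4 && j + r < 3*t + 25) || ((3/2)*j != t + 19 <==> cnt < t + 10)) ==> (3*acc + (1/4)*cnt + 2*r == -6 && 3*acc + (1/4)*t <= 43/4 && (acc + j > -5 || 2*acc >= -6))
Answer: WP = ((r == -4 && j + r < 3*t + 25) || ((3/2)*j != t + 19 <==> cnt < t + 10)) ==> (3*acc + (1/4)*cnt + 2*r == -6 && 3*acc + (1/4)*t <= 43/4 && (acc + j > -5 || 2*acc >= -6))


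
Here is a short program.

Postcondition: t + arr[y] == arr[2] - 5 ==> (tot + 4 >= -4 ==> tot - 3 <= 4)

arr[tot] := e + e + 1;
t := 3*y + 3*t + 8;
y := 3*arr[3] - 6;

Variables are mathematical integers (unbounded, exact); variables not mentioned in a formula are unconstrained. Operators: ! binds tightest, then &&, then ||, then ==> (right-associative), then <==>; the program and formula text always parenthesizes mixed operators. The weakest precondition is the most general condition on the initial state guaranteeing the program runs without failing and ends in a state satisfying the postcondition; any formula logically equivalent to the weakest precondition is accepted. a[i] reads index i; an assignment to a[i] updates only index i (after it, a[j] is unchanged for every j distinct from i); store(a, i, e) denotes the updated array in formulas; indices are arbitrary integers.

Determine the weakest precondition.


Working backward. After the program, the postcondition t + arr[y] == arr[2] - 5 ==> (tot + 4 >= -4 ==> tot - 3 <= 4) must hold; in canonical form it is arr[y] + t == arr[2] - 5 ==> (tot >= -8 ==> tot <= 7).
Before y := 3*arr[3] - 6: arr[3*arr[3] - 6] + t == arr[2] - 5 ==> (tot >= -8 ==> tot <= 7)
Before t := 3*y + 3*t + 8: arr[3*arr[3] - 6] + 3*t + 3*y == arr[2] - 13 ==> (tot >= -8 ==> tot <= 7)
Before arr[tot] := e + e + 1: store(arr, tot, 2*e + 1)[3*store(arr, tot, 2*e + 1)[3] - 6] + 3*t + 3*y == store(arr, tot, 2*e + 1)[2] - 13 ==> (tot >= -8 ==> tot <= 7)
Answer: WP = store(arr, tot, 2*e + 1)[3*store(arr, tot, 2*e + 1)[3] - 6] + 3*t + 3*y == store(arr, tot, 2*e + 1)[2] - 13 ==> (tot >= -8 ==> tot <= 7)


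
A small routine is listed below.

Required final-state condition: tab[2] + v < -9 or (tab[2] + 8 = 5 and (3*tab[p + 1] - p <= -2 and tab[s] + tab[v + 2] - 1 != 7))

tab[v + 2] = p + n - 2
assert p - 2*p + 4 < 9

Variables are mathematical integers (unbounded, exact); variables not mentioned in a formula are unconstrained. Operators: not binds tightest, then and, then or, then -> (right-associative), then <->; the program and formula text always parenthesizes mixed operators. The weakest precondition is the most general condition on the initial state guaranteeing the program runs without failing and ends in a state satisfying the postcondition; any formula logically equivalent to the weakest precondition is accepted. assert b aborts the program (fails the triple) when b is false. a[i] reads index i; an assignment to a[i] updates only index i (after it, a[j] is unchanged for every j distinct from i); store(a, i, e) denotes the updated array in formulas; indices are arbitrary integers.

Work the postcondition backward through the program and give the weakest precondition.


Working backward. After the program, the postcondition tab[2] + v < -9 or (tab[2] + 8 = 5 and (3*tab[p + 1] - p <= -2 and tab[s] + tab[v + 2] - 1 != 7)) must hold; in canonical form it is tab[2] + v < -9 or (tab[2] = -3 and 3*tab[p + 1] <= p - 2 and tab[v + 2] + tab[s] != 8).
Before assert p - 2*p + 4 < 9: p > -5 and (tab[2] + v < -9 or (tab[2] = -3 and 3*tab[p + 1] <= p - 2 and tab[v + 2] + tab[s] != 8))
Before tab[v + 2] := p + n - 2: p > -5 and (store(tab, v + 2, n + p - 2)[2] + v < -9 or (store(tab, v + 2, n + p - 2)[2] = -3 and 3*store(tab, v + 2, n + p - 2)[p + 1] <= p - 2 and store(tab, v + 2, n + p - 2)[v + 2] + store(tab, v + 2, n + p - 2)[s] != 8))
Answer: WP = p > -5 and (store(tab, v + 2, n + p - 2)[2] + v < -9 or (store(tab, v + 2, n + p - 2)[2] = -3 and 3*store(tab, v + 2, n + p - 2)[p + 1] <= p - 2 and store(tab, v + 2, n + p - 2)[v + 2] + store(tab, v + 2, n + p - 2)[s] != 8))


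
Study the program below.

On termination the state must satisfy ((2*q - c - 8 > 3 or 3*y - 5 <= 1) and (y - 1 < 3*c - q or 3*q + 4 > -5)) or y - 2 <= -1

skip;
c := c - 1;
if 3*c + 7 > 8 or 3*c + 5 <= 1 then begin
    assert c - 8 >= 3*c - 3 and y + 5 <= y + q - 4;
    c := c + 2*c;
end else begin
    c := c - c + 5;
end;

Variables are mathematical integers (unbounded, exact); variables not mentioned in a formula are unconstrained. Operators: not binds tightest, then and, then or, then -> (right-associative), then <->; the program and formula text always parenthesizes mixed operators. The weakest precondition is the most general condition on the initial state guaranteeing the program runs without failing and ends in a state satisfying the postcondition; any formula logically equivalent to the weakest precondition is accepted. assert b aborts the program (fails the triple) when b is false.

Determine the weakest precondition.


Working backward. After the program, the postcondition ((2*q - c - 8 > 3 or 3*y - 5 <= 1) and (y - 1 < 3*c - q or 3*q + 4 > -5)) or y - 2 <= -1 must hold; in canonical form it is ((2*q > c + 11 or 3*y <= 6) and (q + y < 3*c + 1 or 3*q > -9)) or y <= 1.
Then branch requires 2*c <= -5 and q >= 9 and (((2*q > 3*c + 11 or 3*y <= 6) and (q + y < 9*c + 1 or 3*q > -9)) or y <= 1); else branch requires ((2*q > 16 or 3*y <= 6) and (q + y < 16 or 3*q > -9)) or y <= 1.
Before the if: ((3*c > 1 or 3*c <= -4) -> (2*c <= -5 and q >= 9 and (((2*q > 3*c + 11 or 3*y <= 6) and (q + y < 9*c + 1 or 3*q > -9)) or y <= 1))) and ((not (3*c > 1 or 3*c <= -4)) -> (((2*q > 16 or 3*y <= 6) and (q + y < 16 or 3*q > -9)) or y <= 1))
Before c := c - 1: ((3*c > 4 or 3*c <= -1) -> (2*c <= -3 and q >= 9 and (((2*q > 3*c + 8 or 3*y <= 6) and (q + y < 9*c - 8 or 3*q > -9)) or y <= 1))) and ((not (3*c > 4 or 3*c <= -1)) -> (((2*q > 16 or 3*y <= 6) and (q + y < 16 or 3*q > -9)) or y <= 1))
Before skip: ((3*c > 4 or 3*c <= -1) -> (2*c <= -3 and q >= 9 and (((2*q > 3*c + 8 or 3*y <= 6) and (q + y < 9*c - 8 or 3*q > -9)) or y <= 1))) and ((not (3*c > 4 or 3*c <= -1)) -> (((2*q > 16 or 3*y <= 6) and (q + y < 16 or 3*q > -9)) or y <= 1))
Answer: WP = ((3*c > 4 or 3*c <= -1) -> (2*c <= -3 and q >= 9 and (((2*q > 3*c + 8 or 3*y <= 6) and (q + y < 9*c - 8 or 3*q > -9)) or y <= 1))) and ((not (3*c > 4 or 3*c <= -1)) -> (((2*q > 16 or 3*y <= 6) and (q + y < 16 or 3*q > -9)) or y <= 1))


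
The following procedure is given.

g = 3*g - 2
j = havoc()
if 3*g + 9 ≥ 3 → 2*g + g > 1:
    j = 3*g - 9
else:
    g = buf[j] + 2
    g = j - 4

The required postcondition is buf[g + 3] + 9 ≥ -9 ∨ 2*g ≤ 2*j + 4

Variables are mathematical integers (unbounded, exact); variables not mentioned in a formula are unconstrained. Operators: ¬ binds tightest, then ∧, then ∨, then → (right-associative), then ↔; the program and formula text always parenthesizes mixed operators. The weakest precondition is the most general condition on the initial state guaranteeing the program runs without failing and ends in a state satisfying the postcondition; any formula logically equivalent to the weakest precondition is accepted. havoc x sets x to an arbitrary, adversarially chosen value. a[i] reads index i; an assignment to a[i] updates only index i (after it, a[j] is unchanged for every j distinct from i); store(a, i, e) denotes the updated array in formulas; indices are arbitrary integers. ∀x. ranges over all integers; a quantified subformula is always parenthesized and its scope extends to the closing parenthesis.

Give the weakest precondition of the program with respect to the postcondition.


Working backward. After the program, the postcondition buf[g + 3] + 9 ≥ -9 ∨ 2*g ≤ 2*j + 4 must hold; in canonical form it is buf[g + 3] ≥ -18 ∨ 2*g ≤ 2*j + 4.
Then branch requires buf[g + 3] ≥ -18 ∨ 4*g ≥ 14; else branch requires true.
Before the if: (3*g ≥ -6 → 3*g > 1) → (buf[g + 3] ≥ -18 ∨ 4*g ≥ 14)
Before havoc j: (3*g ≥ -6 → 3*g > 1) → (buf[g + 3] ≥ -18 ∨ 4*g ≥ 14)
Before g := 3*g - 2: (9*g ≥ 0 → 9*g > 7) → (buf[3*g + 1] ≥ -18 ∨ 12*g ≥ 22)
Answer: WP = (9*g ≥ 0 → 9*g > 7) → (buf[3*g + 1] ≥ -18 ∨ 12*g ≥ 22)


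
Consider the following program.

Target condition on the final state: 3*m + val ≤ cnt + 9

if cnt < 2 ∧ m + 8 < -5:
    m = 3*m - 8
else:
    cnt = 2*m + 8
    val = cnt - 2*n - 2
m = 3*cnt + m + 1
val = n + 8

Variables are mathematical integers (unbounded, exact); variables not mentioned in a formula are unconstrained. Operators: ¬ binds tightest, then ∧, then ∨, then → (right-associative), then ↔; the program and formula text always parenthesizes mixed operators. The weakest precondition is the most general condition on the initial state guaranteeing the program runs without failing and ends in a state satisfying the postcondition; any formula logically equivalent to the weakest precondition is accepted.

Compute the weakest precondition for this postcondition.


Working backward. After the program, 3*m + val ≤ cnt + 9 must hold.
Before val := n + 8: 3*m + n ≤ cnt + 1
Before m := 3*cnt + m + 1: 8*cnt + 3*m + n ≤ -2
Then branch requires 8*cnt + 9*m + n ≤ 22; else branch requires 19*m + n ≤ -66.
Before the if: ((cnt < 2 ∧ m < -13) → 8*cnt + 9*m + n ≤ 22) ∧ ((¬(cnt < 2 ∧ m < -13)) → 19*m + n ≤ -66)
Answer: WP = ((cnt < 2 ∧ m < -13) → 8*cnt + 9*m + n ≤ 22) ∧ ((¬(cnt < 2 ∧ m < -13)) → 19*m + n ≤ -66)


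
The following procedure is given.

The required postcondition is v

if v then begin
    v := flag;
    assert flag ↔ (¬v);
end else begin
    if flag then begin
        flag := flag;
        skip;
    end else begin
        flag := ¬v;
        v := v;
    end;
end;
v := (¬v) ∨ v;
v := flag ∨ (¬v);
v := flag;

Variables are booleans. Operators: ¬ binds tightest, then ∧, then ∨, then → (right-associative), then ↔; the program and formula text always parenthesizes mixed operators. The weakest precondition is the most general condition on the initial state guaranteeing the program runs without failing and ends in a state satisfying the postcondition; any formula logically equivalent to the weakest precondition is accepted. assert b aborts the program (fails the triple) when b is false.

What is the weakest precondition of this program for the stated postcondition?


Working backward. After the program, v must hold.
Before v := flag: flag
Before v := flag ∨ (¬v): flag
Before v := (¬v) ∨ v: flag
Then branch requires (flag ↔ (¬flag)) ∧ flag; else branch requires (¬flag) → (¬v).
Before the if: (v → ((flag ↔ (¬flag)) ∧ flag)) ∧ ((¬v) → ((¬flag) → (¬v)))
Answer: WP = (v → ((flag ↔ (¬flag)) ∧ flag)) ∧ ((¬v) → ((¬flag) → (¬v)))


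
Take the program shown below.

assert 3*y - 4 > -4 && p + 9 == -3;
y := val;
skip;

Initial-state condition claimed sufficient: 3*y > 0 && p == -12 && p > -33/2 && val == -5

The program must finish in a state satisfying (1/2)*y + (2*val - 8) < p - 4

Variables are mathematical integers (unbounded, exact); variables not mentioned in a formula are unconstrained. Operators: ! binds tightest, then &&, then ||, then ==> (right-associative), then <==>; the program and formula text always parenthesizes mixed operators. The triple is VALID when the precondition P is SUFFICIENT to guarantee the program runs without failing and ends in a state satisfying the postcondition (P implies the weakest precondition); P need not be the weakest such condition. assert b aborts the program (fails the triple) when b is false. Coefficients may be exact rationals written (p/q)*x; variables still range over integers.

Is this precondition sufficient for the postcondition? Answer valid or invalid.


Working backward. After the program, the postcondition (1/2)*y + (2*val - 8) < p - 4 must hold; in canonical form it is 2*val + (1/2)*y < p + 4.
Before skip: 2*val + (1/2)*y < p + 4
Before y := val: (5/2)*val < p + 4
Before assert 3*y - 4 > -4 && p + 9 == -3: 3*y > 0 && p == -12 && (5/2)*val < p + 4
The weakest precondition is 3*y > 0 && p == -12 && (5/2)*val < p + 4.
Check whether 3*y > 0 && p == -12 && p > -33/2 && val == -5 implies it.
Every state satisfying the precondition satisfies the weakest precondition: the implication holds.
Answer: valid


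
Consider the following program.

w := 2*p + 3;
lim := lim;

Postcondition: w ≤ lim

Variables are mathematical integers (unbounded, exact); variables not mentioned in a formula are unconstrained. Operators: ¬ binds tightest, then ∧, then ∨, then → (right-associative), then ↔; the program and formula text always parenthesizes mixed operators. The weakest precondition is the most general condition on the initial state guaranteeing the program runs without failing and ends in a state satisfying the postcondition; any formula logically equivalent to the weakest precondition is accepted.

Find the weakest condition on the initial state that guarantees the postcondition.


Working backward. After the program, w ≤ lim must hold.
Before lim := lim: w ≤ lim
Before w := 2*p + 3: 2*p ≤ lim - 3
Answer: WP = 2*p ≤ lim - 3


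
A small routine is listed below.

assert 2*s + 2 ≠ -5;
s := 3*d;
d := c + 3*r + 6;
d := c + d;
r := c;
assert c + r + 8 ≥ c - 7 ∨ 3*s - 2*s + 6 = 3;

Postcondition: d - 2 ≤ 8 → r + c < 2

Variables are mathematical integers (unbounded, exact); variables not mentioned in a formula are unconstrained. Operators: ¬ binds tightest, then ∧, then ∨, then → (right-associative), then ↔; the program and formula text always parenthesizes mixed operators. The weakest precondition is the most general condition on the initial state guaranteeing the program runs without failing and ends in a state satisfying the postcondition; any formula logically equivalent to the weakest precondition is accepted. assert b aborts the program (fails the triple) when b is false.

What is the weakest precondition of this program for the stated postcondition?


Working backward. After the program, the postcondition d - 2 ≤ 8 → r + c < 2 must hold; in canonical form it is d ≤ 10 → c + r < 2.
Before assert c + r + 8 ≥ c - 7 ∨ 3*s - 2*s + 6 = 3: (r ≥ -15 ∨ s = -3) ∧ (d ≤ 10 → c + r < 2)
Before r := c: (c ≥ -15 ∨ s = -3) ∧ (d ≤ 10 → 2*c < 2)
Before d := c + d: (c ≥ -15 ∨ s = -3) ∧ (c + d ≤ 10 → 2*c < 2)
Before d := c + 3*r + 6: (c ≥ -15 ∨ s = -3) ∧ (2*c + 3*r ≤ 4 → 2*c < 2)
Before s := 3*d: (c ≥ -15 ∨ 3*d = -3) ∧ (2*c + 3*r ≤ 4 → 2*c < 2)
Before assert 2*s + 2 ≠ -5: 2*s ≠ -7 ∧ (c ≥ -15 ∨ 3*d = -3) ∧ (2*c + 3*r ≤ 4 → 2*c < 2)
Answer: WP = 2*s ≠ -7 ∧ (c ≥ -15 ∨ 3*d = -3) ∧ (2*c + 3*r ≤ 4 → 2*c < 2)


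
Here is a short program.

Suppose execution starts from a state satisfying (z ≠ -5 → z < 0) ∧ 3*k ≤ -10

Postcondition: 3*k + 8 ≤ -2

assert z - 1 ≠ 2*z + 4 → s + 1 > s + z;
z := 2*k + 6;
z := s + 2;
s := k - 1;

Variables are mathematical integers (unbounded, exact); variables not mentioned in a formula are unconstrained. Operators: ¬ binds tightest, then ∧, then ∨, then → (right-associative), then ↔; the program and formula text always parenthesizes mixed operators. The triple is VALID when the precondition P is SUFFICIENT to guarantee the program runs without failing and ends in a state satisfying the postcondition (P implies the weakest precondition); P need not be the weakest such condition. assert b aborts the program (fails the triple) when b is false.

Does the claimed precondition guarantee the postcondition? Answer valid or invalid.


Working backward. After the program, the postcondition 3*k + 8 ≤ -2 must hold; in canonical form it is 3*k ≤ -10.
Before s := k - 1: 3*k ≤ -10
Before z := s + 2: 3*k ≤ -10
Before z := 2*k + 6: 3*k ≤ -10
Before assert z - 1 ≠ 2*z + 4 → s + 1 > s + z: (z ≠ -5 → z < 1) ∧ 3*k ≤ -10
The weakest precondition is (z ≠ -5 → z < 1) ∧ 3*k ≤ -10.
Check whether (z ≠ -5 → z < 0) ∧ 3*k ≤ -10 implies it.
Every state satisfying the precondition satisfies the weakest precondition: the implication holds.
Answer: valid


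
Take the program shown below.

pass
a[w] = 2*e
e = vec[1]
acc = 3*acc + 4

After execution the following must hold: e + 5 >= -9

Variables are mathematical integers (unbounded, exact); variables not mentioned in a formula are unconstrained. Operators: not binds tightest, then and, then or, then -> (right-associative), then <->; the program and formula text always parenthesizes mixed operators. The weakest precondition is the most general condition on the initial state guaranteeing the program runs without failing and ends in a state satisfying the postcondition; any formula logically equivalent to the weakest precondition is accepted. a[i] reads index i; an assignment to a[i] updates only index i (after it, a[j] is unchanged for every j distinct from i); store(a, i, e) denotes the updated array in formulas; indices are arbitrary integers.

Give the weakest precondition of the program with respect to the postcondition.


Working backward. After the program, the postcondition e + 5 >= -9 must hold; in canonical form it is e >= -14.
Before acc := 3*acc + 4: e >= -14
Before e := vec[1]: vec[1] >= -14
Before a[w] := 2*e: vec[1] >= -14
Before skip: vec[1] >= -14
Answer: WP = vec[1] >= -14


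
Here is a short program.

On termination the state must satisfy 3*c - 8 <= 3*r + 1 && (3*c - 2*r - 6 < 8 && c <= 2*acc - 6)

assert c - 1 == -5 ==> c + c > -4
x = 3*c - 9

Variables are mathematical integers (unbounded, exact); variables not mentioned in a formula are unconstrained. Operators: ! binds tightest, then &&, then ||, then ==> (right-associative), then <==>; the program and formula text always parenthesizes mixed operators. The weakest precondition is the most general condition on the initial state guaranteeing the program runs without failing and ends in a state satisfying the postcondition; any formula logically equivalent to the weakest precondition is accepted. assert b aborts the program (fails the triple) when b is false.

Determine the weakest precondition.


Working backward. After the program, the postcondition 3*c - 8 <= 3*r + 1 && (3*c - 2*r - 6 < 8 && c <= 2*acc - 6) must hold; in canonical form it is 3*c <= 3*r + 9 && 3*c < 2*r + 14 && c <= 2*acc - 6.
Before x := 3*c - 9: 3*c <= 3*r + 9 && 3*c < 2*r + 14 && c <= 2*acc - 6
Before assert c - 1 == -5 ==> c + c > -4: (c == -4 ==> 2*c > -4) && 3*c <= 3*r + 9 && 3*c < 2*r + 14 && c <= 2*acc - 6
Answer: WP = (c == -4 ==> 2*c > -4) && 3*c <= 3*r + 9 && 3*c < 2*r + 14 && c <= 2*acc - 6


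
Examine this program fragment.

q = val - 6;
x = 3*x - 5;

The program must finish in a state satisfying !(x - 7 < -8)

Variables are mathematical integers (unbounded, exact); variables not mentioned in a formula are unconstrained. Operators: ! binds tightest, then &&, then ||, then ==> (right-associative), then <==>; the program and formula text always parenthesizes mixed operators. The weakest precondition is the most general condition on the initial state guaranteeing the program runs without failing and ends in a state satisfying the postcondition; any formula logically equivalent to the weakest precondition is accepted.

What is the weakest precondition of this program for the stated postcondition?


Working backward. After the program, the postcondition !(x - 7 < -8) must hold; in canonical form it is !(x < -1).
Before x := 3*x - 5: !(3*x < 4)
Before q := val - 6: !(3*x < 4)
Answer: WP = !(3*x < 4)


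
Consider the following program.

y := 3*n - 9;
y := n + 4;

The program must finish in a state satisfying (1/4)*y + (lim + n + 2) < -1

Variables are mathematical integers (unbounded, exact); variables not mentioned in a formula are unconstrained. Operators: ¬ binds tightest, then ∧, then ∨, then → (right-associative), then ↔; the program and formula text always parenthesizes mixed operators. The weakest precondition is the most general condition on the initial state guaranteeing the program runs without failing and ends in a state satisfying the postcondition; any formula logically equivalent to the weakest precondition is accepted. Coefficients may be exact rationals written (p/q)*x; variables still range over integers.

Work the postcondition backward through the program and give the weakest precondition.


Working backward. After the program, the postcondition (1/4)*y + (lim + n + 2) < -1 must hold; in canonical form it is lim + n + (1/4)*y < -3.
Before y := n + 4: lim + (5/4)*n < -4
Before y := 3*n - 9: lim + (5/4)*n < -4
Answer: WP = lim + (5/4)*n < -4


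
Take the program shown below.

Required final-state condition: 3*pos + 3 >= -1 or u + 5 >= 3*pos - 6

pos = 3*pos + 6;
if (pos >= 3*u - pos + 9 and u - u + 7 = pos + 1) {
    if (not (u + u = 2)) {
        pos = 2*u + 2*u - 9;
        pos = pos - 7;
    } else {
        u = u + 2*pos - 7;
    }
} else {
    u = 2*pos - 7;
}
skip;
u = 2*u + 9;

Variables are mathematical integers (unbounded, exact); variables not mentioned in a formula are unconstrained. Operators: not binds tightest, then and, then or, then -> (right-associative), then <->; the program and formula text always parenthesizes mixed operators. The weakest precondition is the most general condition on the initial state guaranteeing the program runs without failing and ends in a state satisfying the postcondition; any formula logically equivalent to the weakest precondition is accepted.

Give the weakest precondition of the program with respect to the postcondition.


Working backward. After the program, the postcondition 3*pos + 3 >= -1 or u + 5 >= 3*pos - 6 must hold; in canonical form it is 3*pos >= -4 or u >= 3*pos - 11.
Before u := 2*u + 9: 3*pos >= -4 or 2*u >= 3*pos - 20
Before skip: 3*pos >= -4 or 2*u >= 3*pos - 20
Then branch requires ((not (2*u = 2)) -> (12*u >= 44 or 10*u <= 68)) and (2*u = 2 -> (3*pos >= -4 or pos + 2*u >= -6)); else branch requires 3*pos >= -4 or pos >= -6.
Before the if: ((2*pos >= 3*u + 9 and pos = 6) -> (((not (2*u = 2)) -> (12*u >= 44 or 10*u <= 68)) and (2*u = 2 -> (3*pos >= -4 or pos + 2*u >= -6)))) and ((not (2*pos >= 3*u + 9 and pos = 6)) -> (3*pos >= -4 or pos >= -6))
Before pos := 3*pos + 6: ((6*pos >= 3*u - 3 and 3*pos = 0) -> (((not (2*u = 2)) -> (12*u >= 44 or 10*u <= 68)) and (2*u = 2 -> (9*pos >= -22 or 3*pos + 2*u >= -12)))) and ((not (6*pos >= 3*u - 3 and 3*pos = 0)) -> (9*pos >= -22 or 3*pos >= -12))
Answer: WP = ((6*pos >= 3*u - 3 and 3*pos = 0) -> (((not (2*u = 2)) -> (12*u >= 44 or 10*u <= 68)) and (2*u = 2 -> (9*pos >= -22 or 3*pos + 2*u >= -12)))) and ((not (6*pos >= 3*u - 3 and 3*pos = 0)) -> (9*pos >= -22 or 3*pos >= -12))


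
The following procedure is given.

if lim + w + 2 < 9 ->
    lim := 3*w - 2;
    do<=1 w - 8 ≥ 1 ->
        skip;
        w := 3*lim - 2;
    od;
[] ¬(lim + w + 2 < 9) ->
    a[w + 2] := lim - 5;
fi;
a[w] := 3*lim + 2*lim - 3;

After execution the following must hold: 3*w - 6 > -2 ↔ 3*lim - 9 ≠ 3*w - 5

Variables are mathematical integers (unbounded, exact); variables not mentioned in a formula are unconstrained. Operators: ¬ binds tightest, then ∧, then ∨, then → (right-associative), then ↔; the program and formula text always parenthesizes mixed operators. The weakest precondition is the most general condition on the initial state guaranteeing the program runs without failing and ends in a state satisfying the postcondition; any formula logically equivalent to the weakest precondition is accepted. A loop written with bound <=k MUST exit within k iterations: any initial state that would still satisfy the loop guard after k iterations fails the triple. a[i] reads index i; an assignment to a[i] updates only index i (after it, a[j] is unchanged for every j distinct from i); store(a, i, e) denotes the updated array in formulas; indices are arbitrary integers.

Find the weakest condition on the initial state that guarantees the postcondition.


Working backward. After the program, the postcondition 3*w - 6 > -2 ↔ 3*lim - 9 ≠ 3*w - 5 must hold; in canonical form it is 3*w > 4 ↔ 3*lim ≠ 3*w + 4.
Before a[w] := 3*lim + 2*lim - 3: 3*w > 4 ↔ 3*lim ≠ 3*w + 4
Then branch requires (w ≥ 9 → ((¬(9*w ≥ 17)) ∧ (27*w > 28 ↔ 18*w ≠ 14))) ∧ ((¬(w ≥ 9)) → (3*w > 4 ↔ 6*w ≠ 10)); else branch requires 3*w > 4 ↔ 3*lim ≠ 3*w + 4.
Before the if: (lim + w < 7 → ((w ≥ 9 → ((¬(9*w ≥ 17)) ∧ (27*w > 28 ↔ 18*w ≠ 14))) ∧ ((¬(w ≥ 9)) → (3*w > 4 ↔ 6*w ≠ 10)))) ∧ ((¬(lim + w < 7)) → (3*w > 4 ↔ 3*lim ≠ 3*w + 4))
Answer: WP = (lim + w < 7 → ((w ≥ 9 → ((¬(9*w ≥ 17)) ∧ (27*w > 28 ↔ 18*w ≠ 14))) ∧ ((¬(w ≥ 9)) → (3*w > 4 ↔ 6*w ≠ 10)))) ∧ ((¬(lim + w < 7)) → (3*w > 4 ↔ 3*lim ≠ 3*w + 4))


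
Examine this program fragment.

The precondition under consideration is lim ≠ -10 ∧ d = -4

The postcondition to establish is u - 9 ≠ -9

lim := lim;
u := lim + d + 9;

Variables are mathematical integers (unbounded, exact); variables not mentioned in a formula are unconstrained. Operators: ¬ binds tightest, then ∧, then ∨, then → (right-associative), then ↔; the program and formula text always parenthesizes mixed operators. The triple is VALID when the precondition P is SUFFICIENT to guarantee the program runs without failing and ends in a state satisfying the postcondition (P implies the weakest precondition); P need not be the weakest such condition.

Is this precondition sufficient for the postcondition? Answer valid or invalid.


Working backward. After the program, the postcondition u - 9 ≠ -9 must hold; in canonical form it is u ≠ 0.
Before u := lim + d + 9: d + lim ≠ -9
Before lim := lim: d + lim ≠ -9
The weakest precondition is d + lim ≠ -9.
Check whether lim ≠ -10 ∧ d = -4 implies it.
Countermodel: at the initial state d = -4, lim = -5, the precondition holds but the weakest precondition fails.
Answer: invalid


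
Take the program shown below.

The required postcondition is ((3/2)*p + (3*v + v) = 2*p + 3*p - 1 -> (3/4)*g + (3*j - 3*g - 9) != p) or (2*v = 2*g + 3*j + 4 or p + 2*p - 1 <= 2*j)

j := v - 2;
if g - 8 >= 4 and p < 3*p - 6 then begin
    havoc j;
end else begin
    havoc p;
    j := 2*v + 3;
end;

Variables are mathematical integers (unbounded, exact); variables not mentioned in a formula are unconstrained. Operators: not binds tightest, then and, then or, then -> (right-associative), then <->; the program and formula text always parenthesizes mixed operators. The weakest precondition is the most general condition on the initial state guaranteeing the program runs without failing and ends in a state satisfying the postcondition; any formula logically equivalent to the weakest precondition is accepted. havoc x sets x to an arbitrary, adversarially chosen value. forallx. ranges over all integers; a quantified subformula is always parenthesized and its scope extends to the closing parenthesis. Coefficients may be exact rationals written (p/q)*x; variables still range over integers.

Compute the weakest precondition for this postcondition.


Working backward. After the program, the postcondition ((3/2)*p + (3*v + v) = 2*p + 3*p - 1 -> (3/4)*g + (3*j - 3*g - 9) != p) or (2*v = 2*g + 3*j + 4 or p + 2*p - 1 <= 2*j) must hold; in canonical form it is (4*v = (7/2)*p - 1 -> 3*j != (9/4)*g + p + 9) or 2*v = 2*g + 3*j + 4 or 3*p <= 2*j + 1.
Then branch requires forall j_1. ((4*v = (7/2)*p - 1 -> 3*j_1 != (9/4)*g + p + 9) or 2*v = 2*g + 3*j_1 + 4 or 3*p <= 2*j_1 + 1); else branch requires forall p_1. ((4*v = (7/2)*p_1 - 1 -> 6*v != (9/4)*g + p_1) or 2*g + 4*v = -13 or 3*p_1 <= 4*v + 7).
Before the if: ((g >= 12 and 2*p > 6) -> (forall j_1. ((4*v = (7/2)*p - 1 -> 3*j_1 != (9/4)*g + p + 9) or 2*v = 2*g + 3*j_1 + 4 or 3*p <= 2*j_1 + 1))) and ((not (g >= 12 and 2*p > 6)) -> (forall p_1. ((4*v = (7/2)*p_1 - 1 -> 6*v != (9/4)*g + p_1) or 2*g + 4*v = -13 or 3*p_1 <= 4*v + 7)))
Before j := v - 2: ((g >= 12 and 2*p > 6) -> (forall j_1. ((4*v = (7/2)*p - 1 -> 3*j_1 != (9/4)*g + p + 9) or 2*v = 2*g + 3*j_1 + 4 or 3*p <= 2*j_1 + 1))) and ((not (g >= 12 and 2*p > 6)) -> (forall p_1. ((4*v = (7/2)*p_1 - 1 -> 6*v != (9/4)*g + p_1) or 2*g + 4*v = -13 or 3*p_1 <= 4*v + 7)))
Answer: WP = ((g >= 12 and 2*p > 6) -> (forall j_1. ((4*v = (7/2)*p - 1 -> 3*j_1 != (9/4)*g + p + 9) or 2*v = 2*g + 3*j_1 + 4 or 3*p <= 2*j_1 + 1))) and ((not (g >= 12 and 2*p > 6)) -> (forall p_1. ((4*v = (7/2)*p_1 - 1 -> 6*v != (9/4)*g + p_1) or 2*g + 4*v = -13 or 3*p_1 <= 4*v + 7)))


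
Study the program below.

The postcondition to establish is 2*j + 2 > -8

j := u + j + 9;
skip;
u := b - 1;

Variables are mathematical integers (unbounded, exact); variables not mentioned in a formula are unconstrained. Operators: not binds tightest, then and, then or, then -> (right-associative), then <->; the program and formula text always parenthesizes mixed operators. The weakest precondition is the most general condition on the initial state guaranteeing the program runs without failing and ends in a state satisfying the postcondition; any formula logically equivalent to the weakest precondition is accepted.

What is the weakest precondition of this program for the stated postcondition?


Working backward. After the program, the postcondition 2*j + 2 > -8 must hold; in canonical form it is 2*j > -10.
Before u := b - 1: 2*j > -10
Before skip: 2*j > -10
Before j := u + j + 9: 2*j + 2*u > -28
Answer: WP = 2*j + 2*u > -28


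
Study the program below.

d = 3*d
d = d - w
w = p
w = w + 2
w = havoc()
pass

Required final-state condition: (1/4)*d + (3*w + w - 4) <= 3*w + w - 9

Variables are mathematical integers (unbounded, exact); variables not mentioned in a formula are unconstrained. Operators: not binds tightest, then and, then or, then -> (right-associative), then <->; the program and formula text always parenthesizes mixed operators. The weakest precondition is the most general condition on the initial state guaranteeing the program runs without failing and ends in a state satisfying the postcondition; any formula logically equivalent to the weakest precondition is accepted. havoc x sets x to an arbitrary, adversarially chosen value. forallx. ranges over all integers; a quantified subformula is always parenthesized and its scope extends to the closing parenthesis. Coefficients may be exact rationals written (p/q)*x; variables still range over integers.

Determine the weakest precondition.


Working backward. After the program, the postcondition (1/4)*d + (3*w + w - 4) <= 3*w + w - 9 must hold; in canonical form it is (1/4)*d <= -5.
Before skip: (1/4)*d <= -5
Before havoc w: (1/4)*d <= -5
Before w := w + 2: (1/4)*d <= -5
Before w := p: (1/4)*d <= -5
Before d := d - w: (1/4)*d <= (1/4)*w - 5
Before d := 3*d: (3/4)*d <= (1/4)*w - 5
Answer: WP = (3/4)*d <= (1/4)*w - 5


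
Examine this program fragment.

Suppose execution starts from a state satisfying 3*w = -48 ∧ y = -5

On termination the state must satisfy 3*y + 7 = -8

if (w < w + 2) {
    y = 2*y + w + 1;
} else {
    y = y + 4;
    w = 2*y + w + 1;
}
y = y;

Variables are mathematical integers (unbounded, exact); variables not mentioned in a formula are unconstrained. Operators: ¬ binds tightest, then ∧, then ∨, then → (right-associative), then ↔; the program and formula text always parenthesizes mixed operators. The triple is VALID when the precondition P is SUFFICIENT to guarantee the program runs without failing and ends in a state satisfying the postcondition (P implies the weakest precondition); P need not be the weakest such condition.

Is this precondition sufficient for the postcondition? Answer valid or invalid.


Working backward. After the program, the postcondition 3*y + 7 = -8 must hold; in canonical form it is 3*y = -15.
Before y := y: 3*y = -15
Then branch requires 3*w + 6*y = -18; else branch requires 3*y = -27.
Before the if: 3*w + 6*y = -18
The weakest precondition is 3*w + 6*y = -18.
Check whether 3*w = -48 ∧ y = -5 implies it.
Countermodel: at the initial state w = -16, y = -5, the precondition holds but the weakest precondition fails.
Answer: invalid
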